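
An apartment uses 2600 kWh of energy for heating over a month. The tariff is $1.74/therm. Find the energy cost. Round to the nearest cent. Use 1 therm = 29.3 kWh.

2600 kWh × (0.03413 therm/kWh) = 88.74 therm
Cost = 88.74 therm × $1.74/therm = $154.40

$154.40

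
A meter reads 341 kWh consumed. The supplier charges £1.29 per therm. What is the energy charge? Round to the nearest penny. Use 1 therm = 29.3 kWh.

341 kWh × (0.03413 therm/kWh) = 11.64 therm
Cost = 11.64 therm × £1.29/therm = £15.01

£15.01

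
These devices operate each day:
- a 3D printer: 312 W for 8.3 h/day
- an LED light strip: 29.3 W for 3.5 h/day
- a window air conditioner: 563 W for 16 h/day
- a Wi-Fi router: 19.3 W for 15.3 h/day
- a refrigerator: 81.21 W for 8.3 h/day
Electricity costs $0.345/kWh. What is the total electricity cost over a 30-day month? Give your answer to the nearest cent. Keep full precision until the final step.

3D printer: 312 W × 8.3 h × 30 d = 77,688 Wh = 77.69 kWh
LED light strip: 29.3 W × 3.5 h × 30 d = 3,076 Wh = 3.076 kWh
window air conditioner: 563 W × 16 h × 30 d = 270,240 Wh = 270.2 kWh
Wi-Fi router: 19.3 W × 15.3 h × 30 d = 8,859 Wh = 8.859 kWh
refrigerator: 81.21 W × 8.3 h × 30 d = 20,221 Wh = 20.22 kWh
Total energy = 77.69 + 3.076 + 270.2 + 8.859 + 20.22 = 380.1 kWh
Cost = 380.1 kWh × $0.345 = $131.13

$131.13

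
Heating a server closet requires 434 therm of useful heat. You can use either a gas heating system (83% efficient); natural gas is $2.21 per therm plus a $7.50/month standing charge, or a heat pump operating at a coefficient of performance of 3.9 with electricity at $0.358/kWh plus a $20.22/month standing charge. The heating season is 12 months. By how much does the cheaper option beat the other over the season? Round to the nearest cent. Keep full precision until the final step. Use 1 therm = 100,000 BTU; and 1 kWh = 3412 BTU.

$164.66

Heat load = 434 therm × 100,000 = 43,400,000 BTU
Gas: input = 43,400,000 / 0.83 = 52,289,157 BTU = 522.9 therm → 522.9 × $2.21 = $1,155.59; + 12 × $7.50 standing = $1,245.59
Heat pump: 43,400,000 BTU / 3412 = 12,720 kWh heat; / 3.9 = 3,261 kWh in → × $0.358 = $1,167.61; + 12 × $20.22 standing = $1,410.25
Difference = |$1,245.59 − $1,410.25| = $164.66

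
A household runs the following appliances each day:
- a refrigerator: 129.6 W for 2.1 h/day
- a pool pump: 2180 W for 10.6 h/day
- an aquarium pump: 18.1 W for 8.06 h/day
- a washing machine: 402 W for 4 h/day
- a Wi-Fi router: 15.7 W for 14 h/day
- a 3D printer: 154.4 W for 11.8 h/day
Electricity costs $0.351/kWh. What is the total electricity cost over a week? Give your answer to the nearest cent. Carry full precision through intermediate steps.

refrigerator: 129.6 W × 2.1 h × 7 d = 1,905 Wh = 1.905 kWh
pool pump: 2180 W × 10.6 h × 7 d = 161,756 Wh = 161.8 kWh
aquarium pump: 18.1 W × 8.06 h × 7 d = 1,021 Wh = 1.021 kWh
washing machine: 402 W × 4 h × 7 d = 11,256 Wh = 11.26 kWh
Wi-Fi router: 15.7 W × 14 h × 7 d = 1,539 Wh = 1.539 kWh
3D printer: 154.4 W × 11.8 h × 7 d = 12,753 Wh = 12.75 kWh
Total energy = 1.905 + 161.8 + 1.021 + 11.26 + 1.539 + 12.75 = 190.2 kWh
Cost = 190.2 kWh × $0.351 = $66.77

$66.77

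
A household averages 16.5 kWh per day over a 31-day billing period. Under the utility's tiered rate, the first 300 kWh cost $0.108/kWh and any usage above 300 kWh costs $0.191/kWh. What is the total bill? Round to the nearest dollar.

$73

Usage = 16.5 kWh/day × 31 days = 511.5 kWh
First 300 kWh × $0.108 = $32.40
Remaining 211.5 kWh × $0.191 = $40.40
Total = $72.80 ≈ $73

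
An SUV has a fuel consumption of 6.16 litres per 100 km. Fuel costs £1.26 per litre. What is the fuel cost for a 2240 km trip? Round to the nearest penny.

Fuel = 6.16 L/100 km × 2240 km / 100 = 138 L
Cost = 138 L × £1.26/L = £173.86

£173.86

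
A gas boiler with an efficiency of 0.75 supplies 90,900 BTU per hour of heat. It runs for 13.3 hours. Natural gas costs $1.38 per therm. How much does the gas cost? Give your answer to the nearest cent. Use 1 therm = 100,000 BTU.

Heat delivered = 90,900 BTU/h × 13.3 h = 1,208,970 BTU
Gas input = 1,208,970 / 0.75 = 1,611,960 BTU
= 1,611,960 / 100,000 = 16.12 therm
Cost = 16.12 × $1.38/therm = $22.25

$22.25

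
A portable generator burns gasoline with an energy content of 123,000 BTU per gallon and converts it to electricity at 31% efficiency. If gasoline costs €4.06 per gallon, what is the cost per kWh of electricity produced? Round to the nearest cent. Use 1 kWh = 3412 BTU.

Electrical output per gallon = 123,000 BTU × 0.31 / 3412 BTU/kWh = 11.18 kWh
Cost per kWh = €4.06 / 11.18 kWh = €0.363

€0.36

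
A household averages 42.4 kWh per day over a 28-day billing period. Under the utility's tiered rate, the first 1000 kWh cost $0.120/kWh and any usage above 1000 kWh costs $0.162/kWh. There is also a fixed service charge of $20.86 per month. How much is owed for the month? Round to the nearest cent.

$171.19

Usage = 42.4 kWh/day × 28 days = 1187.2 kWh
First 1000 kWh × $0.120 = $120.00
Remaining 187.2 kWh × $0.162 = $30.33
Energy charge = $150.33; + service $20.86 = $171.19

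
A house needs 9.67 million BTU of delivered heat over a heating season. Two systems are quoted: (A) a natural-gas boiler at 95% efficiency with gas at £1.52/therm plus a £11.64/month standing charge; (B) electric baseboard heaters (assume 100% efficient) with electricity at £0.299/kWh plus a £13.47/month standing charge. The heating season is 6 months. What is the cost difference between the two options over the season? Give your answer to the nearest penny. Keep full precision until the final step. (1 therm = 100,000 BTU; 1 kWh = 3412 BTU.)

Heat load = 9.67 × 10⁶ BTU = 9,670,000 BTU
Gas: input = 9,670,000 / 0.95 = 10,178,947 BTU = 101.8 therm → 101.8 × £1.52 = £154.72; + 6 × £11.64 standing = £224.56
Electric: 9,670,000 BTU / 3412 = 2,834 kWh → × £0.299 = £847.40; + 6 × £13.47 standing = £928.22
Difference = |£224.56 − £928.22| = £703.66

£703.66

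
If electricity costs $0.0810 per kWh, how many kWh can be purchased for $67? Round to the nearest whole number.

$67 / $0.0810 per kWh = 827.2 kWh

827 kWh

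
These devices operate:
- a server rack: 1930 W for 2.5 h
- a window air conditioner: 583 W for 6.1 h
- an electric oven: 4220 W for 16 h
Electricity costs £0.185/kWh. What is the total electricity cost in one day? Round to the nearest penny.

£14.04

server rack: 1930 W × 2.5 h = 4,825 Wh = 4.825 kWh
window air conditioner: 583 W × 6.1 h = 3,556 Wh = 3.556 kWh
electric oven: 4220 W × 16 h = 67,520 Wh = 67.52 kWh
Total energy = 4.825 + 3.556 + 67.52 = 75.9 kWh
Cost = 75.9 kWh × £0.185 = £14.04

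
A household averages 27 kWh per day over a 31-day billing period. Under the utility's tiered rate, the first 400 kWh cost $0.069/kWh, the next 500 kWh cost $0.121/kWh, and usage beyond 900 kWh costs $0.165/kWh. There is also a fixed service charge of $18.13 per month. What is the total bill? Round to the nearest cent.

Usage = 27 kWh/day × 31 days = 837 kWh
First 400 kWh × $0.069 = $27.60
Next 437 kWh × $0.121 = $52.88
Remaining tier: 0 kWh (not reached)
Energy charge = $80.48; + service $18.13 = $98.61

$98.61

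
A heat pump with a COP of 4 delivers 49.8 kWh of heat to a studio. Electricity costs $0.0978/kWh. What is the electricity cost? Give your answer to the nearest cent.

Electrical input = 49.8 kWh / 4 = 12.45 kWh
Cost = 12.45 × $0.0978/kWh = $1.22

$1.22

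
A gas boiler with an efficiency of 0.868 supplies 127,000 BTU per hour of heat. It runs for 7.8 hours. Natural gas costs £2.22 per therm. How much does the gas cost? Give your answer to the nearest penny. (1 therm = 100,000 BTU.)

£25.34

Heat delivered = 127,000 BTU/h × 7.8 h = 990,600 BTU
Gas input = 990,600 / 0.868 = 1,141,244 BTU
= 1,141,244 / 100,000 = 11.41 therm
Cost = 11.41 × £2.22/therm = £25.34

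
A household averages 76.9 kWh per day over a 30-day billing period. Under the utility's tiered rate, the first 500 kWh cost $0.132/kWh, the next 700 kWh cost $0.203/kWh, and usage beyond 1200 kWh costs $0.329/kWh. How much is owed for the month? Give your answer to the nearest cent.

Usage = 76.9 kWh/day × 30 days = 2307 kWh
First 500 kWh × $0.132 = $66.00
Next 700 kWh × $0.203 = $142.10
Remaining 1107 kWh × $0.329 = $364.20
Total = $572.30

$572.30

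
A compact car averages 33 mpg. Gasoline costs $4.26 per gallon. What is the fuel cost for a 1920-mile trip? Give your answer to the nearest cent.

$247.85

Fuel = 1920 mi / 33 mpg = 58.18 gal
Cost = 58.18 gal × $4.26/gal = $247.85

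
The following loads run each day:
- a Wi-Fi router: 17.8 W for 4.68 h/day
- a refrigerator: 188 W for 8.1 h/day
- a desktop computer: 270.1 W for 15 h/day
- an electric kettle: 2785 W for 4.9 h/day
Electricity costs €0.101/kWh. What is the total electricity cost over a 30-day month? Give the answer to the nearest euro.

€58

Wi-Fi router: 17.8 W × 4.68 h × 30 d = 2,499 Wh = 2.499 kWh
refrigerator: 188 W × 8.1 h × 30 d = 45,684 Wh = 45.68 kWh
desktop computer: 270.1 W × 15 h × 30 d = 121,545 Wh = 121.5 kWh
electric kettle: 2785 W × 4.9 h × 30 d = 409,395 Wh = 409.4 kWh
Total energy = 2.499 + 45.68 + 121.5 + 409.4 = 579.1 kWh
Cost = 579.1 kWh × €0.101 = €58.49 ≈ €58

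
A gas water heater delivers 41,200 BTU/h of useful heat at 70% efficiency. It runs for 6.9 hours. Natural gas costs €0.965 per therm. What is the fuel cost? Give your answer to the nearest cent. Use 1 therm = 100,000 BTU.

Heat delivered = 41,200 BTU/h × 6.9 h = 284,280 BTU
Gas input = 284,280 / 0.70 = 406,114 BTU
= 406,114 / 100,000 = 4.061 therm
Cost = 4.061 × €0.965/therm = €3.92

€3.92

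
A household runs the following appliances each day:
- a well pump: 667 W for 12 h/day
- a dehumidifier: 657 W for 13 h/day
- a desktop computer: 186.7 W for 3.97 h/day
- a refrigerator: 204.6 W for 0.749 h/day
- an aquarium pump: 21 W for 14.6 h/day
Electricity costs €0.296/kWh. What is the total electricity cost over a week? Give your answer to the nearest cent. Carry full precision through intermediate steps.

well pump: 667 W × 12 h × 7 d = 56,028 Wh = 56.03 kWh
dehumidifier: 657 W × 13 h × 7 d = 59,787 Wh = 59.79 kWh
desktop computer: 186.7 W × 3.97 h × 7 d = 5,188 Wh = 5.188 kWh
refrigerator: 204.6 W × 0.749 h × 7 d = 1,073 Wh = 1.073 kWh
aquarium pump: 21 W × 14.6 h × 7 d = 2,146 Wh = 2.146 kWh
Total energy = 56.03 + 59.79 + 5.188 + 1.073 + 2.146 = 124.2 kWh
Cost = 124.2 kWh × €0.296 = €36.77

€36.77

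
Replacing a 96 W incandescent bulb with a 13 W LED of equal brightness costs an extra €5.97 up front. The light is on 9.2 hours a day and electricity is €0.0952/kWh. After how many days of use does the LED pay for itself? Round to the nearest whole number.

Power saved = 96 − 13 = 83 W
Daily energy saved = 83 W × 9.2 h = 763.6 Wh = 0.7636 kWh
Daily savings = 0.7636 × €0.0952 = €0.0727
Payback = €5.97 / €0.0727 per day = 82.12 days

82 days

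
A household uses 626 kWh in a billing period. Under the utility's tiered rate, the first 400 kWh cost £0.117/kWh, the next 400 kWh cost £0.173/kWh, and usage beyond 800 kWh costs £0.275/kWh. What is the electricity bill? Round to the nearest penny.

£85.90

First 400 kWh × £0.117 = £46.80
Next 226 kWh × £0.173 = £39.10
Remaining tier: 0 kWh (not reached)
Total = £85.90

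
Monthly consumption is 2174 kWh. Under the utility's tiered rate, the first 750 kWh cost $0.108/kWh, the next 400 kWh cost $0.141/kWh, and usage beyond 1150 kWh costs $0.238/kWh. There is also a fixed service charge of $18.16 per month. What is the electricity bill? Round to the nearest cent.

$399.27

First 750 kWh × $0.108 = $81.00
Next 400 kWh × $0.141 = $56.40
Remaining 1024 kWh × $0.238 = $243.71
Energy charge = $381.11; + service $18.16 = $399.27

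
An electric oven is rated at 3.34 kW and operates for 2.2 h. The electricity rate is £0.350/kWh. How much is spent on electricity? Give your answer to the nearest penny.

£2.57

Energy = 3340 W × 2.2 h = 7,348 Wh = 7.348 kWh
Cost = 7.348 kWh × £0.350/kWh = £2.57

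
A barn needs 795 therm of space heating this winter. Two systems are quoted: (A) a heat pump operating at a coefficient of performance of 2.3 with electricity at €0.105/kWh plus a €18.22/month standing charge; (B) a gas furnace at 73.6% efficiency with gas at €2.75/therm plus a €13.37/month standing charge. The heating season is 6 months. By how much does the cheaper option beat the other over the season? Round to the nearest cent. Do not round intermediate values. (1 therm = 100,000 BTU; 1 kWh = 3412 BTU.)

€1877.65

Heat load = 795 therm × 100,000 = 79,500,000 BTU
Gas: input = 79,500,000 / 0.736 = 108,016,304 BTU = 1,080 therm → 1,080 × €2.75 = €2,970.45; + 6 × €13.37 standing = €3,050.67
Heat pump: 79,500,000 BTU / 3412 = 23,300 kWh heat; / 2.3 = 10,130 kWh in → × €0.105 = €1,063.70; + 6 × €18.22 standing = €1,173.02
Difference = |€3,050.67 − €1,173.02| = €1,877.65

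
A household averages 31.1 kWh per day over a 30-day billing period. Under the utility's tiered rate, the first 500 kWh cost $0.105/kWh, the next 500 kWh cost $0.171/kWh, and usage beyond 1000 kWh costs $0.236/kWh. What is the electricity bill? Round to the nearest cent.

Usage = 31.1 kWh/day × 30 days = 933 kWh
First 500 kWh × $0.105 = $52.50
Next 433 kWh × $0.171 = $74.04
Remaining tier: 0 kWh (not reached)
Total = $126.54

$126.54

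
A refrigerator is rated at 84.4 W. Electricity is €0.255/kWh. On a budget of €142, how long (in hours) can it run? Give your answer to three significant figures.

6600 h

Energy budget = €142 / €0.255 per kWh = 556.9 kWh = 556,863 Wh
Runtime = 556,863 Wh / 84.4 W = 6,598 h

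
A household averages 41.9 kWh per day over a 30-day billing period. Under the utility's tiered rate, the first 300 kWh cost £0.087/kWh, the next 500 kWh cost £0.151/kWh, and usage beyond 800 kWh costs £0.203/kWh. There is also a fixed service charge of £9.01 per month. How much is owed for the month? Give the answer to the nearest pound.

£203

Usage = 41.9 kWh/day × 30 days = 1257 kWh
First 300 kWh × £0.087 = £26.10
Next 500 kWh × £0.151 = £75.50
Remaining 457 kWh × £0.203 = £92.77
Energy charge = £194.37; + service £9.01 = £203.38 ≈ £203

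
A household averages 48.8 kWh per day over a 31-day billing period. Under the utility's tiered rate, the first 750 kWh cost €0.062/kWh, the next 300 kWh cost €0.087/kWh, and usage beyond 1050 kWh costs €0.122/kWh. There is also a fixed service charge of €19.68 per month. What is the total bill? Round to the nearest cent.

€148.74

Usage = 48.8 kWh/day × 31 days = 1512.8 kWh
First 750 kWh × €0.062 = €46.50
Next 300 kWh × €0.087 = €26.10
Remaining 462.8 kWh × €0.122 = €56.46
Energy charge = €129.06; + service €19.68 = €148.74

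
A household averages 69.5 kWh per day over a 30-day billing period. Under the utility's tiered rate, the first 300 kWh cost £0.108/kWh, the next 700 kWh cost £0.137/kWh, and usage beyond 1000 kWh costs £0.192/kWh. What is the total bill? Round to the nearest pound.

£337

Usage = 69.5 kWh/day × 30 days = 2085 kWh
First 300 kWh × £0.108 = £32.40
Next 700 kWh × £0.137 = £95.90
Remaining 1085 kWh × £0.192 = £208.32
Total = £336.62 ≈ £337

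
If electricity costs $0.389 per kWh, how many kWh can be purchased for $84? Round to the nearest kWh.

$84 / $0.389 per kWh = 215.9 kWh

216 kWh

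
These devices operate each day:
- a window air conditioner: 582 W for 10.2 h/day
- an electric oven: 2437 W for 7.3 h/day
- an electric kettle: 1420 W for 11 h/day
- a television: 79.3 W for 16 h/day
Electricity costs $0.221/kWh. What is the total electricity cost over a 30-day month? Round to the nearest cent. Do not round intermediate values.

window air conditioner: 582 W × 10.2 h × 30 d = 178,092 Wh = 178.1 kWh
electric oven: 2437 W × 7.3 h × 30 d = 533,703 Wh = 533.7 kWh
electric kettle: 1420 W × 11 h × 30 d = 468,600 Wh = 468.6 kWh
television: 79.3 W × 16 h × 30 d = 38,064 Wh = 38.06 kWh
Total energy = 178.1 + 533.7 + 468.6 + 38.06 = 1,218 kWh
Cost = 1,218 kWh × $0.221 = $269.28

$269.28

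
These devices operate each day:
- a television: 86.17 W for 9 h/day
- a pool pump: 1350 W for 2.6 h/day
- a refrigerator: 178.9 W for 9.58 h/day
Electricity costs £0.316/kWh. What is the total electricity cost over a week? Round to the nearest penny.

television: 86.17 W × 9 h × 7 d = 5,429 Wh = 5.429 kWh
pool pump: 1350 W × 2.6 h × 7 d = 24,570 Wh = 24.57 kWh
refrigerator: 178.9 W × 9.58 h × 7 d = 11,997 Wh = 12 kWh
Total energy = 5.429 + 24.57 + 12 = 42 kWh
Cost = 42 kWh × £0.316 = £13.27

£13.27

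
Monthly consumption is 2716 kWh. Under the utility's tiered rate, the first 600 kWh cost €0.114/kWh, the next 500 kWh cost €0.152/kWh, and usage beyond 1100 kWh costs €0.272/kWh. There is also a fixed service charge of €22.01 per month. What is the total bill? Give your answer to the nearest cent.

€605.96

First 600 kWh × €0.114 = €68.40
Next 500 kWh × €0.152 = €76.00
Remaining 1616 kWh × €0.272 = €439.55
Energy charge = €583.95; + service €22.01 = €605.96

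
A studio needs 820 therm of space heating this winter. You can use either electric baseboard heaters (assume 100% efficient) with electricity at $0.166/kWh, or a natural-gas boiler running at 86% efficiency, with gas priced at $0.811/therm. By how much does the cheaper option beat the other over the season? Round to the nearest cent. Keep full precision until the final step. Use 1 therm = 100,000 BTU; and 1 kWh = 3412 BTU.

$3216.17

Heat load = 820 therm × 100,000 = 82,000,000 BTU
Gas: input = 82,000,000 / 0.86 = 95,348,837 BTU = 953.5 therm → 953.5 × $0.811 = $773.28
Electric: 82,000,000 BTU / 3412 = 24,030 kWh → × $0.166 = $3,989.45
Difference = |$773.28 − $3,989.45| = $3,216.17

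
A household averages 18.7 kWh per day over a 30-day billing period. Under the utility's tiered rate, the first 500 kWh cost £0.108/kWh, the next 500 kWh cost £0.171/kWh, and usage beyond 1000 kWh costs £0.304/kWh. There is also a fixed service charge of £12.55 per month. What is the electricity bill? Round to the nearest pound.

Usage = 18.7 kWh/day × 30 days = 561 kWh
First 500 kWh × £0.108 = £54.00
Next 61 kWh × £0.171 = £10.43
Remaining tier: 0 kWh (not reached)
Energy charge = £64.43; + service £12.55 = £76.98 ≈ £77

£77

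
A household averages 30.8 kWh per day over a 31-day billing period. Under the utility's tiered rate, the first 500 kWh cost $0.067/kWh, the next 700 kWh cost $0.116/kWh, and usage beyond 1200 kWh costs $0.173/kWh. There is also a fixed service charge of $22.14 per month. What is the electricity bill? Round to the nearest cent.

Usage = 30.8 kWh/day × 31 days = 954.8 kWh
First 500 kWh × $0.067 = $33.50
Next 454.8 kWh × $0.116 = $52.76
Remaining tier: 0 kWh (not reached)
Energy charge = $86.26; + service $22.14 = $108.40

$108.40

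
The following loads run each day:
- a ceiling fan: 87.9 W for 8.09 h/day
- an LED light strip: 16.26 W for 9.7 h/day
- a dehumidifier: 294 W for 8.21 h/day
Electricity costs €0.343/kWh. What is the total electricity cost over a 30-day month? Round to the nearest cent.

€33.78

ceiling fan: 87.9 W × 8.09 h × 30 d = 21,333 Wh = 21.33 kWh
LED light strip: 16.26 W × 9.7 h × 30 d = 4,732 Wh = 4.732 kWh
dehumidifier: 294 W × 8.21 h × 30 d = 72,412 Wh = 72.41 kWh
Total energy = 21.33 + 4.732 + 72.41 = 98.48 kWh
Cost = 98.48 kWh × €0.343 = €33.78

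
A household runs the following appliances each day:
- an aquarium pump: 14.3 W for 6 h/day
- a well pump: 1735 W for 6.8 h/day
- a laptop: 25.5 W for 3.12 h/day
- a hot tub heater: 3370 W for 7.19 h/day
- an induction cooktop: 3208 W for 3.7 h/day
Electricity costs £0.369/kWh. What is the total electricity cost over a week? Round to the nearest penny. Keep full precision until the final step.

aquarium pump: 14.3 W × 6 h × 7 d = 601 Wh = 0.6006 kWh
well pump: 1735 W × 6.8 h × 7 d = 82,586 Wh = 82.59 kWh
laptop: 25.5 W × 3.12 h × 7 d = 557 Wh = 0.5569 kWh
hot tub heater: 3370 W × 7.19 h × 7 d = 169,612 Wh = 169.6 kWh
induction cooktop: 3208 W × 3.7 h × 7 d = 83,087 Wh = 83.09 kWh
Total energy = 0.6006 + 82.59 + 0.5569 + 169.6 + 83.09 = 336.4 kWh
Cost = 336.4 kWh × £0.369 = £124.15

£124.15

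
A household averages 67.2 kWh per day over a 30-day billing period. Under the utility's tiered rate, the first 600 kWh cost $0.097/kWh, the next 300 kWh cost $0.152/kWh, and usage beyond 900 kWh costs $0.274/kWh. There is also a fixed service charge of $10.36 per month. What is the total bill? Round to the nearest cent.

Usage = 67.2 kWh/day × 30 days = 2016 kWh
First 600 kWh × $0.097 = $58.20
Next 300 kWh × $0.152 = $45.60
Remaining 1116 kWh × $0.274 = $305.78
Energy charge = $409.58; + service $10.36 = $419.94

$419.94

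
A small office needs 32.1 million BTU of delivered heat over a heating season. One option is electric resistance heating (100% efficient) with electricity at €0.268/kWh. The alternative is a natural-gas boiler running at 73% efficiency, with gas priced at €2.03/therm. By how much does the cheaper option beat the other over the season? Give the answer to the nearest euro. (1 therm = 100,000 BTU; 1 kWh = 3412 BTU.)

Heat load = 32.1 × 10⁶ BTU = 32,100,000 BTU
Gas: input = 32,100,000 / 0.73 = 43,972,603 BTU = 439.7 therm → 439.7 × €2.03 = €892.64
Electric: 32,100,000 BTU / 3412 = 9,408 kWh → × €0.268 = €2,521.34
Difference = |€892.64 − €2,521.34| = €1,628.69 ≈ €1629

€1629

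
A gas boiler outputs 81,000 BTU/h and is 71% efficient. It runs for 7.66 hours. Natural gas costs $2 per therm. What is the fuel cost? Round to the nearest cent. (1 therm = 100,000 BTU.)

$17.48

Heat delivered = 81,000 BTU/h × 7.66 h = 620,460 BTU
Gas input = 620,460 / 0.710 = 873,887 BTU
= 873,887 / 100,000 = 8.739 therm
Cost = 8.739 × $2/therm = $17.48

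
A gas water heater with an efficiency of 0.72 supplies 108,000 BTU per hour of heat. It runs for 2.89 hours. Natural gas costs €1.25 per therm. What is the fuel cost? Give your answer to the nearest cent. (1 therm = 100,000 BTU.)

Heat delivered = 108,000 BTU/h × 2.89 h = 312,120 BTU
Gas input = 312,120 / 0.72 = 433,500 BTU
= 433,500 / 100,000 = 4.335 therm
Cost = 4.335 × €1.25/therm = €5.42

€5.42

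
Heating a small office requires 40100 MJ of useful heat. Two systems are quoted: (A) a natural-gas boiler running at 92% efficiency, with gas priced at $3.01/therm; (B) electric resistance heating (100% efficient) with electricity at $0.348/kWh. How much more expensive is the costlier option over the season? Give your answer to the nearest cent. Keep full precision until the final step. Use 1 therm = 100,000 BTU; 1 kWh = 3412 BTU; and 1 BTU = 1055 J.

Heat load = 40100 MJ = 40,100,000,000 J / 1055 = 38,009,479 BTU
Gas: input = 38,009,479 / 0.92 = 41,314,651 BTU = 413.1 therm → 413.1 × $3.01 = $1,243.57
Electric: 38,009,479 BTU / 3412 = 11,140 kWh → × $0.348 = $3,876.70
Difference = |$1,243.57 − $3,876.70| = $2,633.13

$2633.13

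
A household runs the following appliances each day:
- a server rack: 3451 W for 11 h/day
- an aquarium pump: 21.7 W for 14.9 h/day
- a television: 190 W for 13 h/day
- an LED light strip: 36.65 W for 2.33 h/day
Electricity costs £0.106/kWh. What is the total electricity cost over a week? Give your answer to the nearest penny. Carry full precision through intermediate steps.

£30.30

server rack: 3451 W × 11 h × 7 d = 265,727 Wh = 265.7 kWh
aquarium pump: 21.7 W × 14.9 h × 7 d = 2,263 Wh = 2.263 kWh
television: 190 W × 13 h × 7 d = 17,290 Wh = 17.29 kWh
LED light strip: 36.65 W × 2.33 h × 7 d = 598 Wh = 0.5978 kWh
Total energy = 265.7 + 2.263 + 17.29 + 0.5978 = 285.9 kWh
Cost = 285.9 kWh × £0.106 = £30.30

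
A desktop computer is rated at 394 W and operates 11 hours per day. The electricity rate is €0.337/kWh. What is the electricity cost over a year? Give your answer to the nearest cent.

Energy = 394 W × 11 h/day × 365 days = 1,581,910 Wh = 1,582 kWh
Cost = 1,582 kWh × €0.337/kWh = €533.10

€533.10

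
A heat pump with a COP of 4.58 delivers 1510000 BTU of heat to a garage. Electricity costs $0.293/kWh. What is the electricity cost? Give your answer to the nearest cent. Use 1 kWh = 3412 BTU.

Heat delivered = 1,510,000 BTU / 3412 = 442.6 kWh
Electrical input = 442.6 kWh / 4.58 = 96.63 kWh
Cost = 96.63 × $0.293/kWh = $28.31

$28.31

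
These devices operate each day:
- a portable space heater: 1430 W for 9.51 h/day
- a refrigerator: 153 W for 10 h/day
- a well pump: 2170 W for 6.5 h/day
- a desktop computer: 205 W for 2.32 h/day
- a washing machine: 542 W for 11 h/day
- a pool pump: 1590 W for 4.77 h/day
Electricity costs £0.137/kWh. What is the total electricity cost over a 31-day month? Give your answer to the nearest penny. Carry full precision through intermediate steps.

£183.71

portable space heater: 1430 W × 9.51 h × 31 d = 421,578 Wh = 421.6 kWh
refrigerator: 153 W × 10 h × 31 d = 47,430 Wh = 47.43 kWh
well pump: 2170 W × 6.5 h × 31 d = 437,255 Wh = 437.3 kWh
desktop computer: 205 W × 2.32 h × 31 d = 14,744 Wh = 14.74 kWh
washing machine: 542 W × 11 h × 31 d = 184,822 Wh = 184.8 kWh
pool pump: 1590 W × 4.77 h × 31 d = 235,113 Wh = 235.1 kWh
Total energy = 421.6 + 47.43 + 437.3 + 14.74 + 184.8 + 235.1 = 1,341 kWh
Cost = 1,341 kWh × £0.137 = £183.71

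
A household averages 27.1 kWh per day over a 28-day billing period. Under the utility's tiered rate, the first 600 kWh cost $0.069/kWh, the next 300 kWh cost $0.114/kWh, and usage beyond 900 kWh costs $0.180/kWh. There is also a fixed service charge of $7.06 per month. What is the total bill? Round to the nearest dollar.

Usage = 27.1 kWh/day × 28 days = 758.8 kWh
First 600 kWh × $0.069 = $41.40
Next 158.8 kWh × $0.114 = $18.10
Remaining tier: 0 kWh (not reached)
Energy charge = $59.50; + service $7.06 = $66.56 ≈ $67

$67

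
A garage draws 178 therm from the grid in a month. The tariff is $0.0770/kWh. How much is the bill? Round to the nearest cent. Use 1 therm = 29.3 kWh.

$401.59

178 therm × (29.3 kWh/therm) = 5,215 kWh
Cost = 5,215 kWh × $0.0770/kWh = $401.59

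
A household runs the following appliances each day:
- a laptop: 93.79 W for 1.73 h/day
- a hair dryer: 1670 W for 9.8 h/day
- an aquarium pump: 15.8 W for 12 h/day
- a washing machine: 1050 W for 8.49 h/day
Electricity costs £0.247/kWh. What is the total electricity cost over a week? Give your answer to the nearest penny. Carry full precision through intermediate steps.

£44.32

laptop: 93.79 W × 1.73 h × 7 d = 1,136 Wh = 1.136 kWh
hair dryer: 1670 W × 9.8 h × 7 d = 114,562 Wh = 114.6 kWh
aquarium pump: 15.8 W × 12 h × 7 d = 1,327 Wh = 1.327 kWh
washing machine: 1050 W × 8.49 h × 7 d = 62,402 Wh = 62.4 kWh
Total energy = 1.136 + 114.6 + 1.327 + 62.4 = 179.4 kWh
Cost = 179.4 kWh × £0.247 = £44.32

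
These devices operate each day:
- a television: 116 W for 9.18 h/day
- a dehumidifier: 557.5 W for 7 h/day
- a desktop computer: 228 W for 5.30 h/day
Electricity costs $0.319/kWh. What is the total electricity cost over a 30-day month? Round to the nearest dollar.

$59

television: 116 W × 9.18 h × 30 d = 31,946 Wh = 31.95 kWh
dehumidifier: 557.5 W × 7 h × 30 d = 117,075 Wh = 117.1 kWh
desktop computer: 228 W × 5.30 h × 30 d = 36,252 Wh = 36.25 kWh
Total energy = 31.95 + 117.1 + 36.25 = 185.3 kWh
Cost = 185.3 kWh × $0.319 = $59.10 ≈ $59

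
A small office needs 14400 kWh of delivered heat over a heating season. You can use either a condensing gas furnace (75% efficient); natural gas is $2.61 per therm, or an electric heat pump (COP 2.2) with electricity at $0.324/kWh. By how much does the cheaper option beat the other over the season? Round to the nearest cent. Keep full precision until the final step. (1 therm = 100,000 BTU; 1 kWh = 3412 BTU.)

Heat load = 14400 kWh × 3412 = 49,132,800 BTU
Gas: input = 49,132,800 / 0.75 = 65,510,400 BTU = 655.1 therm → 655.1 × $2.61 = $1,709.82
Heat pump: 49,132,800 BTU / 3412 = 14,400 kWh heat; / 2.2 = 6,545 kWh in → × $0.324 = $2,120.73
Difference = |$1,709.82 − $2,120.73| = $410.91

$410.91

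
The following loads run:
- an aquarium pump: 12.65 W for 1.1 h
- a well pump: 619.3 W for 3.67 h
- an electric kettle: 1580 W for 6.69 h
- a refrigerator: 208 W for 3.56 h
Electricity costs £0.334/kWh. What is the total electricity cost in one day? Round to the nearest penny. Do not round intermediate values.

£4.54

aquarium pump: 12.65 W × 1.1 h = 14 Wh = 0.01392 kWh
well pump: 619.3 W × 3.67 h = 2,273 Wh = 2.273 kWh
electric kettle: 1580 W × 6.69 h = 10,570 Wh = 10.57 kWh
refrigerator: 208 W × 3.56 h = 740 Wh = 0.7405 kWh
Total energy = 0.01392 + 2.273 + 10.57 + 0.7405 = 13.6 kWh
Cost = 13.6 kWh × £0.334 = £4.54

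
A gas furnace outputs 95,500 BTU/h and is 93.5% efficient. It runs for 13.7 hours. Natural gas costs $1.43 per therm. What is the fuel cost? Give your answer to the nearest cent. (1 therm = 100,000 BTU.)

Heat delivered = 95,500 BTU/h × 13.7 h = 1,308,350 BTU
Gas input = 1,308,350 / 0.935 = 1,399,305 BTU
= 1,399,305 / 100,000 = 13.99 therm
Cost = 13.99 × $1.43/therm = $20.01

$20.01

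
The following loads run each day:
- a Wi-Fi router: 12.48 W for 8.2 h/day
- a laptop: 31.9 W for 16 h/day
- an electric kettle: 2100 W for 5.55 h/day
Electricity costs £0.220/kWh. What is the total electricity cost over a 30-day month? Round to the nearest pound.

Wi-Fi router: 12.48 W × 8.2 h × 30 d = 3,070 Wh = 3.07 kWh
laptop: 31.9 W × 16 h × 30 d = 15,312 Wh = 15.31 kWh
electric kettle: 2100 W × 5.55 h × 30 d = 349,650 Wh = 349.6 kWh
Total energy = 3.07 + 15.31 + 349.6 = 368 kWh
Cost = 368 kWh × £0.220 = £80.97 ≈ £81

£81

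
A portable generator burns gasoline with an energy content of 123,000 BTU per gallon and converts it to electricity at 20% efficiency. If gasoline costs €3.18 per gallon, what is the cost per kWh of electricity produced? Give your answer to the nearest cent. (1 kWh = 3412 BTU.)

€0.44

Electrical output per gallon = 123,000 BTU × 0.20 / 3412 BTU/kWh = 7.21 kWh
Cost per kWh = €3.18 / 7.21 kWh = €0.441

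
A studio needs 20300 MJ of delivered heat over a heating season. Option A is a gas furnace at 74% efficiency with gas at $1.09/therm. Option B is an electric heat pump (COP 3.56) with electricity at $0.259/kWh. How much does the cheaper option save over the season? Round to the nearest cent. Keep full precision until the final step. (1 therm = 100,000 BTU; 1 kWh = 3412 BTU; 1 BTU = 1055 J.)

Heat load = 20300 MJ = 20,300,000,000 J / 1055 = 19,241,706 BTU
Gas: input = 19,241,706 / 0.74 = 26,002,306 BTU = 260 therm → 260 × $1.09 = $283.43
Heat pump: 19,241,706 BTU / 3412 = 5,639 kWh heat; / 3.56 = 1,584 kWh in → × $0.259 = $410.28
Difference = |$283.43 − $410.28| = $126.86

$126.86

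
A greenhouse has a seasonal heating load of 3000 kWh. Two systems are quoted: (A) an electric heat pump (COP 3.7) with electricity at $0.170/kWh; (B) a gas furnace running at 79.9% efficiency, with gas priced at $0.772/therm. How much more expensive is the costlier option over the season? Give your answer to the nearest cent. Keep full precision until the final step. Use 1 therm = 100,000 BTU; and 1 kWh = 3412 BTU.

Heat load = 3000 kWh × 3412 = 10,236,000 BTU
Gas: input = 10,236,000 / 0.799 = 12,811,014 BTU = 128.1 therm → 128.1 × $0.772 = $98.90
Heat pump: 10,236,000 BTU / 3412 = 3,000 kWh heat; / 3.7 = 810.8 kWh in → × $0.170 = $137.84
Difference = |$98.90 − $137.84| = $38.94

$38.94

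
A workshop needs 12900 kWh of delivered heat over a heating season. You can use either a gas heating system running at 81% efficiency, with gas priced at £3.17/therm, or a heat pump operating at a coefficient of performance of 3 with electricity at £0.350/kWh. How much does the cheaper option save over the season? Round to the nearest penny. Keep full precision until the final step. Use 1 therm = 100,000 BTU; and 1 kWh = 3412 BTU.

Heat load = 12900 kWh × 3412 = 44,014,800 BTU
Gas: input = 44,014,800 / 0.81 = 54,339,259 BTU = 543.4 therm → 543.4 × £3.17 = £1,722.55
Heat pump: 44,014,800 BTU / 3412 = 12,900 kWh heat; / 3 = 4,300 kWh in → × £0.350 = £1,505.00
Difference = |£1,722.55 − £1,505.00| = £217.55

£217.55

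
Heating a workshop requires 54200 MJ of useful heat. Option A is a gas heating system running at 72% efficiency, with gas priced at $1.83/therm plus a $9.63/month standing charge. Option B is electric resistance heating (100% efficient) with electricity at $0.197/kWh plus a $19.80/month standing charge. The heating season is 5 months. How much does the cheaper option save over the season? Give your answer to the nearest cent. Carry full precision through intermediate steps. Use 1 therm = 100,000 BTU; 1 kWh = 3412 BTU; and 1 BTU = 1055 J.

$1711.31

Heat load = 54200 MJ = 54,200,000,000 J / 1055 = 51,374,408 BTU
Gas: input = 51,374,408 / 0.72 = 71,353,344 BTU = 713.5 therm → 713.5 × $1.83 = $1,305.77; + 5 × $9.63 standing = $1,353.92
Electric: 51,374,408 BTU / 3412 = 15,060 kWh → × $0.197 = $2,966.22; + 5 × $19.80 standing = $3,065.22
Difference = |$1,353.92 − $3,065.22| = $1,711.31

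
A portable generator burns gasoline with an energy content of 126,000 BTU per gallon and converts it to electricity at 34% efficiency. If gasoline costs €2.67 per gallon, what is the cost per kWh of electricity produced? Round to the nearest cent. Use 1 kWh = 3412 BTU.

€0.21

Electrical output per gallon = 126,000 BTU × 0.34 / 3412 BTU/kWh = 12.56 kWh
Cost per kWh = €2.67 / 12.56 kWh = €0.213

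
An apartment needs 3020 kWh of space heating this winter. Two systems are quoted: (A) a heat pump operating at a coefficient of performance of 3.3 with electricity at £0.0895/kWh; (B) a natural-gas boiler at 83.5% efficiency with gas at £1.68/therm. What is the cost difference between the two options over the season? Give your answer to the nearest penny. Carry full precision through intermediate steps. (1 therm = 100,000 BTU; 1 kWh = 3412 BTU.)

£125.41

Heat load = 3020 kWh × 3412 = 10,304,240 BTU
Gas: input = 10,304,240 / 0.835 = 12,340,407 BTU = 123.4 therm → 123.4 × £1.68 = £207.32
Heat pump: 10,304,240 BTU / 3412 = 3,020 kWh heat; / 3.3 = 915.2 kWh in → × £0.0895 = £81.91
Difference = |£207.32 − £81.91| = £125.41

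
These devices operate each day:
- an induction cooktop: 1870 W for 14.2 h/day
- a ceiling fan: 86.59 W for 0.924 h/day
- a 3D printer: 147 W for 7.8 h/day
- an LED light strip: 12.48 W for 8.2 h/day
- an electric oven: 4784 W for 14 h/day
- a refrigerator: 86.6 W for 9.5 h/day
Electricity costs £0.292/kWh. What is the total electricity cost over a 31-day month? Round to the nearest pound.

induction cooktop: 1870 W × 14.2 h × 31 d = 823,174 Wh = 823.2 kWh
ceiling fan: 86.59 W × 0.924 h × 31 d = 2,480 Wh = 2.48 kWh
3D printer: 147 W × 7.8 h × 31 d = 35,545 Wh = 35.54 kWh
LED light strip: 12.48 W × 8.2 h × 31 d = 3,172 Wh = 3.172 kWh
electric oven: 4784 W × 14 h × 31 d = 2,076,256 Wh = 2,076 kWh
refrigerator: 86.6 W × 9.5 h × 31 d = 25,504 Wh = 25.5 kWh
Total energy = 823.2 + 2.48 + 35.54 + 3.172 + 2,076 + 25.5 = 2,966 kWh
Cost = 2,966 kWh × £0.292 = £866.11 ≈ £866

£866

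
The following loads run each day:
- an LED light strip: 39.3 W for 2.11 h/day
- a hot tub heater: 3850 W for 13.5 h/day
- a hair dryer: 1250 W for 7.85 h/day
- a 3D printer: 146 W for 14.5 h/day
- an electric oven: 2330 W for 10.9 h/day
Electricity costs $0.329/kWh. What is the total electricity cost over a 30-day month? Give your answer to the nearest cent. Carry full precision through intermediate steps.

$882.22

LED light strip: 39.3 W × 2.11 h × 30 d = 2,488 Wh = 2.488 kWh
hot tub heater: 3850 W × 13.5 h × 30 d = 1,559,250 Wh = 1,559 kWh
hair dryer: 1250 W × 7.85 h × 30 d = 294,375 Wh = 294.4 kWh
3D printer: 146 W × 14.5 h × 30 d = 63,510 Wh = 63.51 kWh
electric oven: 2330 W × 10.9 h × 30 d = 761,910 Wh = 761.9 kWh
Total energy = 2.488 + 1,559 + 294.4 + 63.51 + 761.9 = 2,682 kWh
Cost = 2,682 kWh × $0.329 = $882.22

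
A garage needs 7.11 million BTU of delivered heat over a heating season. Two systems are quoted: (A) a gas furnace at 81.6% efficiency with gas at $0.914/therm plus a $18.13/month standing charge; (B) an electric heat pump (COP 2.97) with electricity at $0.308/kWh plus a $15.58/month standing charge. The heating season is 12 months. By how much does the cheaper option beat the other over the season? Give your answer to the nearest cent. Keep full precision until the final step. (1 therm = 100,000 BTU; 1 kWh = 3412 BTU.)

Heat load = 7.11 × 10⁶ BTU = 7,110,000 BTU
Gas: input = 7,110,000 / 0.816 = 8,713,235 BTU = 87.13 therm → 87.13 × $0.914 = $79.64; + 12 × $18.13 standing = $297.20
Heat pump: 7,110,000 BTU / 3412 = 2,084 kWh heat; / 2.97 = 701.6 kWh in → × $0.308 = $216.10; + 12 × $15.58 standing = $403.06
Difference = |$297.20 − $403.06| = $105.86

$105.86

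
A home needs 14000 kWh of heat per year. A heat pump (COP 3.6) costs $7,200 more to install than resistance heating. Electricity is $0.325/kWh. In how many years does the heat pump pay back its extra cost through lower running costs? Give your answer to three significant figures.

Resistance: 14000 kWh × $0.325 = $4,550.00/yr
Heat pump: 14000 / 3.6 = 3889 kWh in → × $0.325 = $1,263.89/yr
Annual savings = $3,286.11
Payback = $7,200 / $3,286.11 = 2.19 years

2.19 years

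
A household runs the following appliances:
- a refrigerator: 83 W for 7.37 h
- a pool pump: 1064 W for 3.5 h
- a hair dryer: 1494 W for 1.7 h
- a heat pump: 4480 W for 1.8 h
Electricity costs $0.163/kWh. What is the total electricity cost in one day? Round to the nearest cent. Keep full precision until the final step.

refrigerator: 83 W × 7.37 h = 612 Wh = 0.6117 kWh
pool pump: 1064 W × 3.5 h = 3,724 Wh = 3.724 kWh
hair dryer: 1494 W × 1.7 h = 2,540 Wh = 2.54 kWh
heat pump: 4480 W × 1.8 h = 8,064 Wh = 8.064 kWh
Total energy = 0.6117 + 3.724 + 2.54 + 8.064 = 14.94 kWh
Cost = 14.94 kWh × $0.163 = $2.44

$2.44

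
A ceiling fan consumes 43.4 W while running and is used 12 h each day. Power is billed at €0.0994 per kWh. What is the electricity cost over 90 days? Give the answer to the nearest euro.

Energy = 43.4 W × 12 h/day × 90 days = 46,872 Wh = 46.87 kWh
Cost = 46.87 kWh × €0.0994/kWh = €4.66 ≈ €5

€5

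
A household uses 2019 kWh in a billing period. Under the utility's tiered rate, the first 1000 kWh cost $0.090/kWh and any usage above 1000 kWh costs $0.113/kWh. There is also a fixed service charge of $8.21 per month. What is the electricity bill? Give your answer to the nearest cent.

First 1000 kWh × $0.090 = $90.00
Remaining 1019 kWh × $0.113 = $115.15
Energy charge = $205.15; + service $8.21 = $213.36

$213.36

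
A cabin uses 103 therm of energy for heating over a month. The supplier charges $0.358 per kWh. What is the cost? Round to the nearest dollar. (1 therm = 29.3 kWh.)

$1080

103 therm × (29.3 kWh/therm) = 3,018 kWh
Cost = 3,018 kWh × $0.358/kWh = $1,080.41 ≈ $1080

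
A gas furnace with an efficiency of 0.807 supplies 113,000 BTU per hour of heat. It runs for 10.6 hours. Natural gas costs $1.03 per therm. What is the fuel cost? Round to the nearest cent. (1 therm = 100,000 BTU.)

Heat delivered = 113,000 BTU/h × 10.6 h = 1,197,800 BTU
Gas input = 1,197,800 / 0.807 = 1,484,263 BTU
= 1,484,263 / 100,000 = 14.84 therm
Cost = 14.84 × $1.03/therm = $15.29

$15.29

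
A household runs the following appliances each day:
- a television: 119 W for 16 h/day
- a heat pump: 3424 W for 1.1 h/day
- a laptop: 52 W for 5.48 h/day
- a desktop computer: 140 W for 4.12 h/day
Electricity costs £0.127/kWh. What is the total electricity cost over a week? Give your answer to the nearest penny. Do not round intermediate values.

television: 119 W × 16 h × 7 d = 13,328 Wh = 13.33 kWh
heat pump: 3424 W × 1.1 h × 7 d = 26,365 Wh = 26.36 kWh
laptop: 52 W × 5.48 h × 7 d = 1,995 Wh = 1.995 kWh
desktop computer: 140 W × 4.12 h × 7 d = 4,038 Wh = 4.038 kWh
Total energy = 13.33 + 26.36 + 1.995 + 4.038 = 45.73 kWh
Cost = 45.73 kWh × £0.127 = £5.81

£5.81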